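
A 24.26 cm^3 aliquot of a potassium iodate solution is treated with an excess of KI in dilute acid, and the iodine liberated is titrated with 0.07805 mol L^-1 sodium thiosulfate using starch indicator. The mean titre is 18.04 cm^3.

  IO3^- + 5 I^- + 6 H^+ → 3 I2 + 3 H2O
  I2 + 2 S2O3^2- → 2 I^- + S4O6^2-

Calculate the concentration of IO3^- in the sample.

n(S2O3^2-) = 0.01804 × 0.07805 = 1.408 × 10^-3 mol
n(I2) = n(S2O3^2-)/2 = 7.040 × 10^-4 mol
From the 1:3 ratio, n(IO3^-) in the aliquot = 1/3 × 7.040 × 10^-4 = 2.347 × 10^-4 mol
[IO3^-] = 2.347 × 10^-4 / 0.02426 = 0.009673 mol/L

0.009673 mol/L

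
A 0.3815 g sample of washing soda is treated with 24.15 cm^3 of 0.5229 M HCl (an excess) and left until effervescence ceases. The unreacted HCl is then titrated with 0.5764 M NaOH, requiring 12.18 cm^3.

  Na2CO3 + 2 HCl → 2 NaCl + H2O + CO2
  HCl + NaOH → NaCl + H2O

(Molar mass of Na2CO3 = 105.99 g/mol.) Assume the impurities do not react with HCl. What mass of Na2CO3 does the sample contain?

0.2972 g

n(HCl) added = 0.02415 × 0.5229 = 0.01263 mol
n(NaOH) used in back-titration = 0.01218 × 0.5764 = 7.021 × 10^-3 mol
n(HCl) left over = 7.021 × 10^-3 mol (1:1 ratio)
n(HCl) consumed by analyte = 0.01263 − 7.021 × 10^-3 = 5.607 × 10^-3 mol
From the 1:2 ratio, n(Na2CO3) = 1/2 × 5.607 × 10^-3 = 2.804 × 10^-3 mol
mass of Na2CO3 = 2.804 × 10^-3 × 105.99 = 0.2972 g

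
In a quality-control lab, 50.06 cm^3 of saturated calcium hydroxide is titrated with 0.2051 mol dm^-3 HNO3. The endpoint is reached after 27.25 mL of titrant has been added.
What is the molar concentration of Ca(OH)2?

0.05582 mol/L

Ca(OH)2 + 2 HNO3 → Ca(NO3)2 + 2 H2O
n(HNO3) = 0.02725 L × 0.2051 mol/L = 5.589 × 10^-3 mol
From the 1:2 mole ratio, n(Ca(OH)2) = 1/2 × 5.589 × 10^-3 = 2.794 × 10^-3 mol
[Ca(OH)2] = 2.794 × 10^-3 mol / 0.05006 L = 0.05582 mol/L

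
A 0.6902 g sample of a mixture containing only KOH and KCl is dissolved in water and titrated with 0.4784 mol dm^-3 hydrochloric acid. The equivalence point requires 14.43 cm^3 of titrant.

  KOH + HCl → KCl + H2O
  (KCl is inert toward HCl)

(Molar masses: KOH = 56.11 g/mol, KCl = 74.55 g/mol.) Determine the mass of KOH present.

0.3873 g

n(HCl) = 0.01443 × 0.4784 = 6.903 × 10^-3 mol
Let x = n(KOH), y = n(KCl).
Titrant: 1x = 6.903 × 10^-3;  mass: 56.11x + 74.55y = 0.6902
Solving, x = 6.903 × 10^-3 mol, y = 4.062 × 10^-3 mol
mass of KOH = 6.903 × 10^-3 × 56.11 = 0.3873 g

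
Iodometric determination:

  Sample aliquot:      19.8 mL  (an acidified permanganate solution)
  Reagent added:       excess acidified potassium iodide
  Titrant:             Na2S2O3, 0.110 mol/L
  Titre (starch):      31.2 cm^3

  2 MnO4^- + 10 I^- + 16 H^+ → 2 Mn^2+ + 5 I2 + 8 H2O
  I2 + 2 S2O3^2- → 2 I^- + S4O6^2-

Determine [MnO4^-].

0.0347 mol/L

n(S2O3^2-) = 0.0312 × 0.110 = 3.43 × 10^-3 mol
n(I2) = n(S2O3^2-)/2 = 1.72 × 10^-3 mol
From the 2:5 ratio, n(MnO4^-) in the aliquot = 2/5 × 1.72 × 10^-3 = 6.86 × 10^-4 mol
[MnO4^-] = 6.86 × 10^-4 / 0.0198 = 0.0347 mol/L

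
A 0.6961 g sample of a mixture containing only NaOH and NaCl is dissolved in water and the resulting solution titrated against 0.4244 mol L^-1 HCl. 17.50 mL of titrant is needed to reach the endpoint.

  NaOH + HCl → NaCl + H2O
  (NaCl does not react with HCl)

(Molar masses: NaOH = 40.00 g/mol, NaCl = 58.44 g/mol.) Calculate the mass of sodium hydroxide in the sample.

0.2971 g

n(HCl) = 0.01750 × 0.4244 = 7.427 × 10^-3 mol
Let x = n(NaOH), y = n(NaCl).
Titrant: 1x = 7.427 × 10^-3;  mass: 40.00x + 58.44y = 0.6961
Solving, x = 7.427 × 10^-3 mol, y = 6.828 × 10^-3 mol
mass of NaOH = 7.427 × 10^-3 × 40.00 = 0.2971 g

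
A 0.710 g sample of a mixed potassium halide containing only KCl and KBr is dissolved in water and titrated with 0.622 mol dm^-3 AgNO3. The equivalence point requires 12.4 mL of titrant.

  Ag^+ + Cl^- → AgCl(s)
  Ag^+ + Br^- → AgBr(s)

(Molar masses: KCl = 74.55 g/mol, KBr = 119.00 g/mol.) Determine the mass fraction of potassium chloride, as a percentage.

n(AgNO3) = 0.0124 × 0.622 = 7.71 × 10^-3 mol
Let x = n(KCl), y = n(KBr).
Titrant: 1x + 1y = 7.71 × 10^-3;  mass: 74.55x + 119.00y = 0.710
Solving, x = 4.68 × 10^-3 mol, y = 3.04 × 10^-3 mol
mass of KCl = 4.68 × 10^-3 × 74.55 = 0.349 g
% KCl = 0.349 / 0.710 × 100 = 49.1 %

49.1 %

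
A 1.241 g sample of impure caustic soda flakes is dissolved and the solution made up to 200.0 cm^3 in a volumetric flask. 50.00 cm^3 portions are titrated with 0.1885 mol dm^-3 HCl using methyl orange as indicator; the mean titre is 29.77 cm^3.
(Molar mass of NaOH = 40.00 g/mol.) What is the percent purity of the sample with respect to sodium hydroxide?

NaOH + HCl → NaCl + H2O
n(HCl) per titration = 0.02977 × 0.1885 = 5.612 × 10^-3 mol
n(NaOH) in each aliquot = 5.612 × 10^-3 mol (1:1 ratio)
n(NaOH) in the whole flask = 5.612 × 10^-3 × 200.0/50.00 = 0.02245 mol
mass of NaOH = 0.02245 × 40.00 = 0.8979 g
% NaOH = 0.8979 / 1.241 × 100 = 72.35 %

72.35 %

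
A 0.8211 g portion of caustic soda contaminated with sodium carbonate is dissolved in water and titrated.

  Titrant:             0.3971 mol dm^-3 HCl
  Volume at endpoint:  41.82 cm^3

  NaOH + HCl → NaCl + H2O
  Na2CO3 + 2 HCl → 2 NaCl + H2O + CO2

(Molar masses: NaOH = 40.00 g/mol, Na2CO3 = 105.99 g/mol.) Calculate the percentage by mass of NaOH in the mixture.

n(HCl) = 0.04182 × 0.3971 = 0.01661 mol
Let x = n(NaOH), y = n(Na2CO3).
Titrant: 1x + 2y = 0.01661;  mass: 40.00x + 105.99y = 0.8211
Solving, x = 4.538 × 10^-3 mol, y = 6.034 × 10^-3 mol
mass of NaOH = 4.538 × 10^-3 × 40.00 = 0.1815 g
% NaOH = 0.1815 / 0.8211 × 100 = 22.11 %

22.11 %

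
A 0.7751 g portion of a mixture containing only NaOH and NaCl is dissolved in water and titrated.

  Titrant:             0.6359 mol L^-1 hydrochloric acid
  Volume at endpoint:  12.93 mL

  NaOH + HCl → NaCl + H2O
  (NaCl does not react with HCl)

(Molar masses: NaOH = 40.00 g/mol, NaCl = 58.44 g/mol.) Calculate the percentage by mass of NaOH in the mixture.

n(HCl) = 0.01293 × 0.6359 = 8.222 × 10^-3 mol
Let x = n(NaOH), y = n(NaCl).
Titrant: 1x = 8.222 × 10^-3;  mass: 40.00x + 58.44y = 0.7751
Solving, x = 8.222 × 10^-3 mol, y = 7.635 × 10^-3 mol
mass of NaOH = 8.222 × 10^-3 × 40.00 = 0.3289 g
% NaOH = 0.3289 / 0.7751 × 100 = 42.43 %

42.43 %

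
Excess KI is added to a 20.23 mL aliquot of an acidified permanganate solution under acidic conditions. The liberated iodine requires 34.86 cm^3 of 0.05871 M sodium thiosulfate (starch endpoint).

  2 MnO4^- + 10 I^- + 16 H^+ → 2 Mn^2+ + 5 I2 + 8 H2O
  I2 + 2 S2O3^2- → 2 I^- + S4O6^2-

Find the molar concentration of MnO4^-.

n(S2O3^2-) = 0.03486 × 0.05871 = 2.047 × 10^-3 mol
n(I2) = n(S2O3^2-)/2 = 1.023 × 10^-3 mol
From the 2:5 ratio, n(MnO4^-) in the aliquot = 2/5 × 1.023 × 10^-3 = 4.093 × 10^-4 mol
[MnO4^-] = 4.093 × 10^-4 / 0.02023 = 0.02023 mol/L

0.02023 M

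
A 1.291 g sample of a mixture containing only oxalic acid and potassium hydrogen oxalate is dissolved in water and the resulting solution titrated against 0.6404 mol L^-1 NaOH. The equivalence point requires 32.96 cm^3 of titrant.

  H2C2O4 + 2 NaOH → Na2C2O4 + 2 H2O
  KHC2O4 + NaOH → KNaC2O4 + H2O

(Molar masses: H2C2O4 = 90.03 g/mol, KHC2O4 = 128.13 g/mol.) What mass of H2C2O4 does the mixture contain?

n(NaOH) = 0.03296 × 0.6404 = 0.02111 mol
Let x = n(H2C2O4), y = n(KHC2O4).
Titrant: 2x + 1y = 0.02111;  mass: 90.03x + 128.13y = 1.291
Solving, x = 8.503 × 10^-3 mol, y = 4.101 × 10^-3 mol
mass of H2C2O4 = 8.503 × 10^-3 × 90.03 = 0.7656 g

0.7656 g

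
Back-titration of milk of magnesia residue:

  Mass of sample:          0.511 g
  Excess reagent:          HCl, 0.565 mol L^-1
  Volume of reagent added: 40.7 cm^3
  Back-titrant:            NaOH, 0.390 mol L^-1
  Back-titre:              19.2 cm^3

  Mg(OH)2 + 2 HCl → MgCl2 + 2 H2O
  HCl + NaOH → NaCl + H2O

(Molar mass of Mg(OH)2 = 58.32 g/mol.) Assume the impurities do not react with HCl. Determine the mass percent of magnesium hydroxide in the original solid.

n(HCl) added = 0.0407 × 0.565 = 0.0230 mol
n(NaOH) used in back-titration = 0.0192 × 0.390 = 7.49 × 10^-3 mol
n(HCl) left over = 7.49 × 10^-3 mol (1:1 ratio)
n(HCl) consumed by analyte = 0.0230 − 7.49 × 10^-3 = 0.0155 mol
From the 1:2 ratio, n(Mg(OH)2) = 1/2 × 0.0155 = 7.75 × 10^-3 mol
mass of Mg(OH)2 = 7.75 × 10^-3 × 58.32 = 0.452 g
% Mg(OH)2 = 0.452 / 0.511 × 100 = 88.5 %

88.5 %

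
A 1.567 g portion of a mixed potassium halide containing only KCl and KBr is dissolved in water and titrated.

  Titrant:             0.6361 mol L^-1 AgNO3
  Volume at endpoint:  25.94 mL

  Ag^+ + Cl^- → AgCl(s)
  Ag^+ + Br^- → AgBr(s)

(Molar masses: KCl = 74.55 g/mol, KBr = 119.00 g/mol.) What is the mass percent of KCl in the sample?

42.44 %

n(AgNO3) = 0.02594 × 0.6361 = 0.01650 mol
Let x = n(KCl), y = n(KBr).
Titrant: 1x + 1y = 0.01650;  mass: 74.55x + 119.00y = 1.567
Solving, x = 8.921 × 10^-3 mol, y = 7.579 × 10^-3 mol
mass of KCl = 8.921 × 10^-3 × 74.55 = 0.6651 g
% KCl = 0.6651 / 1.567 × 100 = 42.44 %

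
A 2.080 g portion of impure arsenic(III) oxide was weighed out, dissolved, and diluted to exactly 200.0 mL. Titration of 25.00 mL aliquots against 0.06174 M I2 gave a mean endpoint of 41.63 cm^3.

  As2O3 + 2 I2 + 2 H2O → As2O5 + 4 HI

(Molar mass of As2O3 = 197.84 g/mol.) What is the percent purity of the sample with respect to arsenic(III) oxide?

n(I2) per titration = 0.04163 × 0.06174 = 2.570 × 10^-3 mol
From the 1:2 ratio, n(As2O3) in each aliquot = 1/2 × 2.570 × 10^-3 = 1.285 × 10^-3 mol
n(As2O3) in the whole flask = 1.285 × 10^-3 × 200.0/25.00 = 0.01028 mol
mass of As2O3 = 0.01028 × 197.84 = 2.034 g
% As2O3 = 2.034 / 2.080 × 100 = 97.79 %

97.79 %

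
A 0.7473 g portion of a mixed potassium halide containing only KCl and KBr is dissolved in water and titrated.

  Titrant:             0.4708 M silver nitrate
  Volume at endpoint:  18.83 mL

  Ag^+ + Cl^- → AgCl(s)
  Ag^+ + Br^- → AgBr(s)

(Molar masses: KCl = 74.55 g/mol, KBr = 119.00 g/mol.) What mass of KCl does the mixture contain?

0.5160 g

n(AgNO3) = 0.01883 × 0.4708 = 8.865 × 10^-3 mol
Let x = n(KCl), y = n(KBr).
Titrant: 1x + 1y = 8.865 × 10^-3;  mass: 74.55x + 119.00y = 0.7473
Solving, x = 6.921 × 10^-3 mol, y = 1.944 × 10^-3 mol
mass of KCl = 6.921 × 10^-3 × 74.55 = 0.5160 g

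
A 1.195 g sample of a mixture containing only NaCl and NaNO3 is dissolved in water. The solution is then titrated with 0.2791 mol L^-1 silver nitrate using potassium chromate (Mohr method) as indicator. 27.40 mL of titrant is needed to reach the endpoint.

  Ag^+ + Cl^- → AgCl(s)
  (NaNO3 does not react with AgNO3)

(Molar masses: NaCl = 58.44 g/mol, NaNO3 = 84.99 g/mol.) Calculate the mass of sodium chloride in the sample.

0.4469 g

n(AgNO3) = 0.02740 × 0.2791 = 7.647 × 10^-3 mol
Let x = n(NaCl), y = n(NaNO3).
Titrant: 1x = 7.647 × 10^-3;  mass: 58.44x + 84.99y = 1.195
Solving, x = 7.647 × 10^-3 mol, y = 8.802 × 10^-3 mol
mass of NaCl = 7.647 × 10^-3 × 58.44 = 0.4469 g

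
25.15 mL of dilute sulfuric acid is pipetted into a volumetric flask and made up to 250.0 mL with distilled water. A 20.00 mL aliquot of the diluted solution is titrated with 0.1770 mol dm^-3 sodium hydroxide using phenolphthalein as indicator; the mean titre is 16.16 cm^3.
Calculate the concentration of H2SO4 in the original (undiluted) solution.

0.7108 mol/L

H2SO4 + 2 NaOH → Na2SO4 + 2 H2O
n(NaOH) = 0.01616 × 0.1770 = 2.860 × 10^-3 mol
From the 1:2 ratio, n(H2SO4) in the aliquot = 1/2 × 2.860 × 10^-3 = 1.430 × 10^-3 mol
[H2SO4]_dilute = 1.430 × 10^-3 / 0.02000 = 0.07151 mol/L
Dilution factor = 250.0 / 25.15 = 9.940
[H2SO4]_stock = 0.07151 × 9.940 = 0.7108 mol/L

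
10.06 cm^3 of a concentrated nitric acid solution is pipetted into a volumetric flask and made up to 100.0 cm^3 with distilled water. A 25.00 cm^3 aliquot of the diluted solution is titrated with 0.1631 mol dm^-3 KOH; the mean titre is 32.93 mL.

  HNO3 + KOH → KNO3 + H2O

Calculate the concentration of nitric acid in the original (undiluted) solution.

n(KOH) = 0.03293 × 0.1631 = 5.371 × 10^-3 mol
n(HNO3) in the aliquot = 5.371 × 10^-3 mol (1:1 ratio)
[HNO3]_dilute = 5.371 × 10^-3 / 0.02500 = 0.2148 mol/L
Dilution factor = 100.0 / 10.06 = 9.940
[HNO3]_stock = 0.2148 × 9.940 = 2.136 mol/L

2.136 mol/L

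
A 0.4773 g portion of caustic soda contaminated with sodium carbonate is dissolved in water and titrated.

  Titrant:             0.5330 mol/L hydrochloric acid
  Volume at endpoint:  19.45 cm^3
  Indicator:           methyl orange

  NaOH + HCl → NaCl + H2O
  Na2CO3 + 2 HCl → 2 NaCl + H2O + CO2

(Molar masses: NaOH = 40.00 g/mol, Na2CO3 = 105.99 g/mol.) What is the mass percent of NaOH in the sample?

46.49 %

n(HCl) = 0.01945 × 0.5330 = 0.01037 mol
Let x = n(NaOH), y = n(Na2CO3).
Titrant: 1x + 2y = 0.01037;  mass: 40.00x + 105.99y = 0.4773
Solving, x = 5.548 × 10^-3 mol, y = 2.410 × 10^-3 mol
mass of NaOH = 5.548 × 10^-3 × 40.00 = 0.2219 g
% NaOH = 0.2219 / 0.4773 × 100 = 46.49 %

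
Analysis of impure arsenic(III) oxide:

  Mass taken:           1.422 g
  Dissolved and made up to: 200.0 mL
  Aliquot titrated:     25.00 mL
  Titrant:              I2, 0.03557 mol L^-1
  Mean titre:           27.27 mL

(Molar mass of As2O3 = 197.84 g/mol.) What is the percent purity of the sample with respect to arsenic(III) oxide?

As2O3 + 2 I2 + 2 H2O → As2O5 + 4 HI
n(I2) per titration = 0.02727 × 0.03557 = 9.700 × 10^-4 mol
From the 1:2 ratio, n(As2O3) in each aliquot = 1/2 × 9.700 × 10^-4 = 4.850 × 10^-4 mol
n(As2O3) in the whole flask = 4.850 × 10^-4 × 200.0/25.00 = 3.880 × 10^-3 mol
mass of As2O3 = 3.880 × 10^-3 × 197.84 = 0.7676 g
% As2O3 = 0.7676 / 1.422 × 100 = 53.98 %

53.98 %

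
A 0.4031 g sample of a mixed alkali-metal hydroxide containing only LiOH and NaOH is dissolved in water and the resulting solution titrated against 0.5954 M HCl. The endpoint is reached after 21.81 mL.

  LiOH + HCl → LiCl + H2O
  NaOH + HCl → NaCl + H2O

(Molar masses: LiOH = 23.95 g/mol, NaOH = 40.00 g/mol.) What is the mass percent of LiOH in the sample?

n(HCl) = 0.02181 × 0.5954 = 0.01299 mol
Let x = n(LiOH), y = n(NaOH).
Titrant: 1x + 1y = 0.01299;  mass: 23.95x + 40.00y = 0.4031
Solving, x = 7.248 × 10^-3 mol, y = 5.738 × 10^-3 mol
mass of LiOH = 7.248 × 10^-3 × 23.95 = 0.1736 g
% LiOH = 0.1736 / 0.4031 × 100 = 43.06 %

43.06 %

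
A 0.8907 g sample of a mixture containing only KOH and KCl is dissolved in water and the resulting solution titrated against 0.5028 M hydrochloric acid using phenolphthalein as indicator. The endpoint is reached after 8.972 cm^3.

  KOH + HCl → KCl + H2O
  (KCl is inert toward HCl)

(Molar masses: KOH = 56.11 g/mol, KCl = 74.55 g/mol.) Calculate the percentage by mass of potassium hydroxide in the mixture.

n(HCl) = 0.008972 × 0.5028 = 4.511 × 10^-3 mol
Let x = n(KOH), y = n(KCl).
Titrant: 1x = 4.511 × 10^-3;  mass: 56.11x + 74.55y = 0.8907
Solving, x = 4.511 × 10^-3 mol, y = 8.552 × 10^-3 mol
mass of KOH = 4.511 × 10^-3 × 56.11 = 0.2531 g
% KOH = 0.2531 / 0.8907 × 100 = 28.42 %

28.42 %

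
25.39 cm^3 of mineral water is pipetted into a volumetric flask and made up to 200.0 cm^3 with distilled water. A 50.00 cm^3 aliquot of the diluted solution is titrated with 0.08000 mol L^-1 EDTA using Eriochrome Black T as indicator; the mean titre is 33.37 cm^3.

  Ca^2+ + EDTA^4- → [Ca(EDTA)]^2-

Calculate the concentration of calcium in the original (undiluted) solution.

n(EDTA) = 0.03337 × 0.08000 = 2.670 × 10^-3 mol
n(Ca2+) in the aliquot = 2.670 × 10^-3 mol (1:1 ratio)
[Ca2+]_dilute = 2.670 × 10^-3 / 0.05000 = 0.05339 mol/L
Dilution factor = 200.0 / 25.39 = 7.877
[Ca2+]_stock = 0.05339 × 7.877 = 0.4206 mol/L

0.4206 mol/L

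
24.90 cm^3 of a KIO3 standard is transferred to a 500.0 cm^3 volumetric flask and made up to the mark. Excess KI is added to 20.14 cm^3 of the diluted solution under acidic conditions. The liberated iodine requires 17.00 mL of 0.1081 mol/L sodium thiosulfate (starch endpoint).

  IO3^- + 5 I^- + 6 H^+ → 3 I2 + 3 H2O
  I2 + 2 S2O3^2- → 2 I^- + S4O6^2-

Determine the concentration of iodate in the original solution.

0.3054 mol/L

n(S2O3^2-) = 0.01700 × 0.1081 = 1.838 × 10^-3 mol
n(I2) = n(S2O3^2-)/2 = 9.188 × 10^-4 mol
From the 1:3 ratio, n(IO3^-) in the aliquot = 1/3 × 9.188 × 10^-4 = 3.063 × 10^-4 mol
[IO3^-]_dilute = 3.063 × 10^-4 / 0.02014 = 0.01521 mol/L
[IO3^-]_original = 0.01521 × 500.0/24.90 = 0.3054 mol/L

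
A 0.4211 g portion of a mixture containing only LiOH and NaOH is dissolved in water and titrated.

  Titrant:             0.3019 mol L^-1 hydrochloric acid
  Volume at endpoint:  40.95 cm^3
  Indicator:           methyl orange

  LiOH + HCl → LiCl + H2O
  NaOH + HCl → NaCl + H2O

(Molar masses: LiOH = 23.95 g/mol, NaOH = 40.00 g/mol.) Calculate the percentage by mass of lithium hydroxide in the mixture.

26.01 %

n(HCl) = 0.04095 × 0.3019 = 0.01236 mol
Let x = n(LiOH), y = n(NaOH).
Titrant: 1x + 1y = 0.01236;  mass: 23.95x + 40.00y = 0.4211
Solving, x = 4.574 × 10^-3 mol, y = 7.789 × 10^-3 mol
mass of LiOH = 4.574 × 10^-3 × 23.95 = 0.1095 g
% LiOH = 0.1095 / 0.4211 × 100 = 26.01 %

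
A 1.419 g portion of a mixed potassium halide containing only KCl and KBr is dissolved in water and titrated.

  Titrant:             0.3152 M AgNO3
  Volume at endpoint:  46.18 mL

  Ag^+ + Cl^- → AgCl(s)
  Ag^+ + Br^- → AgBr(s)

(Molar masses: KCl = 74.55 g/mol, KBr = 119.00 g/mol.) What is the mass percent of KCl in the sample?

n(AgNO3) = 0.04618 × 0.3152 = 0.01456 mol
Let x = n(KCl), y = n(KBr).
Titrant: 1x + 1y = 0.01456;  mass: 74.55x + 119.00y = 1.419
Solving, x = 7.045 × 10^-3 mol, y = 7.511 × 10^-3 mol
mass of KCl = 7.045 × 10^-3 × 74.55 = 0.5252 g
% KCl = 0.5252 / 1.419 × 100 = 37.01 %

37.01 %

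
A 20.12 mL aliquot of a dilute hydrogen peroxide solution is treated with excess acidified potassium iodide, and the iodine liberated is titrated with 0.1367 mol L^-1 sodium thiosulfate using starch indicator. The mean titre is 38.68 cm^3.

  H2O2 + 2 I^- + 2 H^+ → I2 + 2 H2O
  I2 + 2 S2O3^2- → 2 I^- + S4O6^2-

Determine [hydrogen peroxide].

n(S2O3^2-) = 0.03868 × 0.1367 = 5.288 × 10^-3 mol
n(I2) = n(S2O3^2-)/2 = 2.644 × 10^-3 mol
n(H2O2) in the aliquot = 2.644 × 10^-3 mol (1:1 ratio)
[H2O2] = 2.644 × 10^-3 / 0.02012 = 0.1314 mol/L

0.1314 mol/L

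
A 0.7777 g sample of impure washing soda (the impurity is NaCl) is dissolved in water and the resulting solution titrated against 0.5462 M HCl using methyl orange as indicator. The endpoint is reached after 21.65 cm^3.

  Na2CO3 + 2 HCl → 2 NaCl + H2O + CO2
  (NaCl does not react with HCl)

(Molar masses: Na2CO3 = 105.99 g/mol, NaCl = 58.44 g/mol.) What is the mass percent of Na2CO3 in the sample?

n(HCl) = 0.02165 × 0.5462 = 0.01183 mol
Let x = n(Na2CO3), y = n(NaCl).
Titrant: 2x = 0.01183;  mass: 105.99x + 58.44y = 0.7777
Solving, x = 5.913 × 10^-3 mol, y = 2.584 × 10^-3 mol
mass of Na2CO3 = 5.913 × 10^-3 × 105.99 = 0.6267 g
% Na2CO3 = 0.6267 / 0.7777 × 100 = 80.58 %

80.58 %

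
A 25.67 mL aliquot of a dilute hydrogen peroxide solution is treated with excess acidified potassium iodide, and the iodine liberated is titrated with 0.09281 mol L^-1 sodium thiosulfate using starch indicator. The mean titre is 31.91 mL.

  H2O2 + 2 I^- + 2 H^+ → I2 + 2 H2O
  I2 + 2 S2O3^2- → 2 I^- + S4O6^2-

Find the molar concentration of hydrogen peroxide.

n(S2O3^2-) = 0.03191 × 0.09281 = 2.962 × 10^-3 mol
n(I2) = n(S2O3^2-)/2 = 1.481 × 10^-3 mol
n(H2O2) in the aliquot = 1.481 × 10^-3 mol (1:1 ratio)
[H2O2] = 1.481 × 10^-3 / 0.02567 = 0.05769 mol/L

0.05769 mol/L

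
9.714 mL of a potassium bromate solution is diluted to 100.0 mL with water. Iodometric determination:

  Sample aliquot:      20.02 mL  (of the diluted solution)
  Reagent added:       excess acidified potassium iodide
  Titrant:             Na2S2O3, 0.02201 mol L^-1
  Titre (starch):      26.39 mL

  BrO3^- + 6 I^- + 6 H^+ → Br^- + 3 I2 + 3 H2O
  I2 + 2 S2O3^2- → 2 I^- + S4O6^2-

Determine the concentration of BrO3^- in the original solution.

0.04978 mol/L

n(S2O3^2-) = 0.02639 × 0.02201 = 5.808 × 10^-4 mol
n(I2) = n(S2O3^2-)/2 = 2.904 × 10^-4 mol
From the 1:3 ratio, n(BrO3^-) in the aliquot = 1/3 × 2.904 × 10^-4 = 9.681 × 10^-5 mol
[BrO3^-]_dilute = 9.681 × 10^-5 / 0.02002 = 0.004836 mol/L
[BrO3^-]_original = 0.004836 × 100.0/9.714 = 0.04978 mol/L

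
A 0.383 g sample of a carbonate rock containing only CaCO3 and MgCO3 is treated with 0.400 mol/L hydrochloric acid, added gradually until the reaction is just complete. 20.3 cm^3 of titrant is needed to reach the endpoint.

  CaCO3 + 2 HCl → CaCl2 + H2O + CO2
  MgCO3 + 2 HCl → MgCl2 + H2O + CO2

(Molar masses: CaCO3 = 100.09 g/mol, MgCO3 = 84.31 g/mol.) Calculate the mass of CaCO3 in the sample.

0.258 g

n(HCl) = 0.0203 × 0.400 = 8.12 × 10^-3 mol
Let x = n(CaCO3), y = n(MgCO3).
Titrant: 2x + 2y = 8.12 × 10^-3;  mass: 100.09x + 84.31y = 0.383
Solving, x = 2.58 × 10^-3 mol, y = 1.48 × 10^-3 mol
mass of CaCO3 = 2.58 × 10^-3 × 100.09 = 0.258 g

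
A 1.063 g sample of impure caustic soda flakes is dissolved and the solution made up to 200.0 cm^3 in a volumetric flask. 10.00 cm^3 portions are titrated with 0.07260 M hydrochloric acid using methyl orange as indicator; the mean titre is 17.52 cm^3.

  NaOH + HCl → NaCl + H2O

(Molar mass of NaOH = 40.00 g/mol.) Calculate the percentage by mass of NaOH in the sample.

n(HCl) per titration = 0.01752 × 0.07260 = 1.272 × 10^-3 mol
n(NaOH) in each aliquot = 1.272 × 10^-3 mol (1:1 ratio)
n(NaOH) in the whole flask = 1.272 × 10^-3 × 200.0/10.00 = 0.02544 mol
mass of NaOH = 0.02544 × 40.00 = 1.018 g
% NaOH = 1.018 / 1.063 × 100 = 95.73 %

95.73 %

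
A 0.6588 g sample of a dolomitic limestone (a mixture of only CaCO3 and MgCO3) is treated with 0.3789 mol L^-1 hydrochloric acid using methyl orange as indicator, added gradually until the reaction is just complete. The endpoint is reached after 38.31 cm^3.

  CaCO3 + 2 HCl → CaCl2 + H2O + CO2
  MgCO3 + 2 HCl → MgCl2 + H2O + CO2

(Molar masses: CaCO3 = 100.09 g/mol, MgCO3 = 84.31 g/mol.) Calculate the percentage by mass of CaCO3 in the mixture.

45.15 %

n(HCl) = 0.03831 × 0.3789 = 0.01452 mol
Let x = n(CaCO3), y = n(MgCO3).
Titrant: 2x + 2y = 0.01452;  mass: 100.09x + 84.31y = 0.6588
Solving, x = 2.972 × 10^-3 mol, y = 4.286 × 10^-3 mol
mass of CaCO3 = 2.972 × 10^-3 × 100.09 = 0.2974 g
% CaCO3 = 0.2974 / 0.6588 × 100 = 45.15 %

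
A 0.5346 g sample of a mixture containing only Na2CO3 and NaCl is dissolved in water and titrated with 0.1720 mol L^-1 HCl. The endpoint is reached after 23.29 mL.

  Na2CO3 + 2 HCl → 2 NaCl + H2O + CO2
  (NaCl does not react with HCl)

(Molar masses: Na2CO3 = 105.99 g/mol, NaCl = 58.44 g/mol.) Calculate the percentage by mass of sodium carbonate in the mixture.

39.71 %

n(HCl) = 0.02329 × 0.1720 = 4.006 × 10^-3 mol
Let x = n(Na2CO3), y = n(NaCl).
Titrant: 2x = 4.006 × 10^-3;  mass: 105.99x + 58.44y = 0.5346
Solving, x = 2.003 × 10^-3 mol, y = 5.515 × 10^-3 mol
mass of Na2CO3 = 2.003 × 10^-3 × 105.99 = 0.2123 g
% Na2CO3 = 0.2123 / 0.5346 × 100 = 39.71 %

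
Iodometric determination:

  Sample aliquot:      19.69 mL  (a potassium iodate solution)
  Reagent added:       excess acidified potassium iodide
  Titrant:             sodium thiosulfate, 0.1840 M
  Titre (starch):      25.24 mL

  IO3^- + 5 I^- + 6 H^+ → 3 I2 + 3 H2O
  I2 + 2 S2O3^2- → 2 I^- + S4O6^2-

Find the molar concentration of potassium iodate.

n(S2O3^2-) = 0.02524 × 0.1840 = 4.644 × 10^-3 mol
n(I2) = n(S2O3^2-)/2 = 2.322 × 10^-3 mol
From the 1:3 ratio, n(IO3^-) in the aliquot = 1/3 × 2.322 × 10^-3 = 7.740 × 10^-4 mol
[IO3^-] = 7.740 × 10^-4 / 0.01969 = 0.03931 mol/L

0.03931 M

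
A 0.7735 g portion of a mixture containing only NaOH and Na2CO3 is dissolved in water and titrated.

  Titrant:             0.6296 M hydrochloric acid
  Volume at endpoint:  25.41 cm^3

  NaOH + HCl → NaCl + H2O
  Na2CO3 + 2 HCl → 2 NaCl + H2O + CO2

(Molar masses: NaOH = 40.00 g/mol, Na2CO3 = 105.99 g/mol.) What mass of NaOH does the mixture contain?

0.2288 g

n(HCl) = 0.02541 × 0.6296 = 0.01600 mol
Let x = n(NaOH), y = n(Na2CO3).
Titrant: 1x + 2y = 0.01600;  mass: 40.00x + 105.99y = 0.7735
Solving, x = 5.719 × 10^-3 mol, y = 5.139 × 10^-3 mol
mass of NaOH = 5.719 × 10^-3 × 40.00 = 0.2288 g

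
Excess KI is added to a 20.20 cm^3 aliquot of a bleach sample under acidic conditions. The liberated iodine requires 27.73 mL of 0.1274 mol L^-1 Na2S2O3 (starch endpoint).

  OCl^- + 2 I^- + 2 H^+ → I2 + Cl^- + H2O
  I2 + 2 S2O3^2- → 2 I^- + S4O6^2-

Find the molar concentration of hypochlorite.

0.08745 mol/L

n(S2O3^2-) = 0.02773 × 0.1274 = 3.533 × 10^-3 mol
n(I2) = n(S2O3^2-)/2 = 1.766 × 10^-3 mol
n(OCl^-) in the aliquot = 1.766 × 10^-3 mol (1:1 ratio)
[OCl^-] = 1.766 × 10^-3 / 0.02020 = 0.08745 mol/L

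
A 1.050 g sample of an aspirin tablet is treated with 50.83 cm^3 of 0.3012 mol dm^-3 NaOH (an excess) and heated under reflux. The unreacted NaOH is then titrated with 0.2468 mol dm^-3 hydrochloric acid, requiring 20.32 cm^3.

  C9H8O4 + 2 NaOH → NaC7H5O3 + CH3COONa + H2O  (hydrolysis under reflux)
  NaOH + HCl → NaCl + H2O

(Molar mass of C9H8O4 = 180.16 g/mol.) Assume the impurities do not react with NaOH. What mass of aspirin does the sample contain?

n(NaOH) added = 0.05083 × 0.3012 = 0.01531 mol
n(HCl) used in back-titration = 0.02032 × 0.2468 = 5.015 × 10^-3 mol
n(NaOH) left over = 5.015 × 10^-3 mol (1:1 ratio)
n(NaOH) consumed by analyte = 0.01531 − 5.015 × 10^-3 = 0.01030 mol
From the 1:2 ratio, n(C9H8O4) = 1/2 × 0.01030 = 5.148 × 10^-3 mol
mass of C9H8O4 = 5.148 × 10^-3 × 180.16 = 0.9274 g

0.9274 g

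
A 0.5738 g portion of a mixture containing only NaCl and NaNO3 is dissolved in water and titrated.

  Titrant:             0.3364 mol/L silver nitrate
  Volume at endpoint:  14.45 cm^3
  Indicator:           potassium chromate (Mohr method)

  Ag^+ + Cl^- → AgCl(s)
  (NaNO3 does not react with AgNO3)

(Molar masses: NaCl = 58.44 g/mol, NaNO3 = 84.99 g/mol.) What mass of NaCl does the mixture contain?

0.2841 g

n(AgNO3) = 0.01445 × 0.3364 = 4.861 × 10^-3 mol
Let x = n(NaCl), y = n(NaNO3).
Titrant: 1x = 4.861 × 10^-3;  mass: 58.44x + 84.99y = 0.5738
Solving, x = 4.861 × 10^-3 mol, y = 3.409 × 10^-3 mol
mass of NaCl = 4.861 × 10^-3 × 58.44 = 0.2841 g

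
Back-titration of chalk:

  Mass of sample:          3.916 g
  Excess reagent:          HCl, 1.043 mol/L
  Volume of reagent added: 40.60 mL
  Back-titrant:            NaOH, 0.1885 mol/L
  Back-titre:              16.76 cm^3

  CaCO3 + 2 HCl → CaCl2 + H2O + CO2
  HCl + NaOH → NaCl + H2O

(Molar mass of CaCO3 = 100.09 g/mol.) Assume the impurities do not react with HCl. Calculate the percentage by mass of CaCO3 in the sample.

50.08 %

n(HCl) added = 0.04060 × 1.043 = 0.04235 mol
n(NaOH) used in back-titration = 0.01676 × 0.1885 = 3.159 × 10^-3 mol
n(HCl) left over = 3.159 × 10^-3 mol (1:1 ratio)
n(HCl) consumed by analyte = 0.04235 − 3.159 × 10^-3 = 0.03919 mol
From the 1:2 ratio, n(CaCO3) = 1/2 × 0.03919 = 0.01959 mol
mass of CaCO3 = 0.01959 × 100.09 = 1.961 g
% CaCO3 = 1.961 / 3.916 × 100 = 50.08 %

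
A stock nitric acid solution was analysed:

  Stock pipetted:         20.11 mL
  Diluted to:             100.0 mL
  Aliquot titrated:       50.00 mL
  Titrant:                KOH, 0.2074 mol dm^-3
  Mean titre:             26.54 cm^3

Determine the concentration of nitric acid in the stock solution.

0.5474 mol/L

HNO3 + KOH → KNO3 + H2O
n(KOH) = 0.02654 × 0.2074 = 5.504 × 10^-3 mol
n(HNO3) in the aliquot = 5.504 × 10^-3 mol (1:1 ratio)
[HNO3]_dilute = 5.504 × 10^-3 / 0.05000 = 0.1101 mol/L
Dilution factor = 100.0 / 20.11 = 4.973
[HNO3]_stock = 0.1101 × 4.973 = 0.5474 mol/L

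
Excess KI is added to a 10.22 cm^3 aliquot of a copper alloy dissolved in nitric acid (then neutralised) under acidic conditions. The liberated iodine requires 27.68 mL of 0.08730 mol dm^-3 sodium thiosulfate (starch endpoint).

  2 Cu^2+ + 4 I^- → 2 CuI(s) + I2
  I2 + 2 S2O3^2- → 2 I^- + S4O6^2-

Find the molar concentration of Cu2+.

0.2364 mol/L

n(S2O3^2-) = 0.02768 × 0.08730 = 2.416 × 10^-3 mol
n(I2) = n(S2O3^2-)/2 = 1.208 × 10^-3 mol
From the 2:1 ratio, n(Cu2+) in the aliquot = 2/1 × 1.208 × 10^-3 = 2.416 × 10^-3 mol
[Cu2+] = 2.416 × 10^-3 / 0.01022 = 0.2364 mol/L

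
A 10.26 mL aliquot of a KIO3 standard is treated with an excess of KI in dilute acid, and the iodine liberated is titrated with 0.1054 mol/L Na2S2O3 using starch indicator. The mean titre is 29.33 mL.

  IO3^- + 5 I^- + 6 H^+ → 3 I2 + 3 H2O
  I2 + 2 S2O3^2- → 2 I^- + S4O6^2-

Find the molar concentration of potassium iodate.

0.05022 mol/L

n(S2O3^2-) = 0.02933 × 0.1054 = 3.091 × 10^-3 mol
n(I2) = n(S2O3^2-)/2 = 1.546 × 10^-3 mol
From the 1:3 ratio, n(IO3^-) in the aliquot = 1/3 × 1.546 × 10^-3 = 5.152 × 10^-4 mol
[IO3^-] = 5.152 × 10^-4 / 0.01026 = 0.05022 mol/L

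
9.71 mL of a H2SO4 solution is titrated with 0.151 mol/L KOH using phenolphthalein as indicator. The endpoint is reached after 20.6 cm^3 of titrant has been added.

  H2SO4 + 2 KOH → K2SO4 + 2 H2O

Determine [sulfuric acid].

n(KOH) = 0.0206 L × 0.151 mol/L = 3.11 × 10^-3 mol
From the 1:2 mole ratio, n(H2SO4) = 1/2 × 3.11 × 10^-3 = 1.56 × 10^-3 mol
[H2SO4] = 1.56 × 10^-3 mol / 0.00971 L = 0.160 mol/L

0.160 mol/L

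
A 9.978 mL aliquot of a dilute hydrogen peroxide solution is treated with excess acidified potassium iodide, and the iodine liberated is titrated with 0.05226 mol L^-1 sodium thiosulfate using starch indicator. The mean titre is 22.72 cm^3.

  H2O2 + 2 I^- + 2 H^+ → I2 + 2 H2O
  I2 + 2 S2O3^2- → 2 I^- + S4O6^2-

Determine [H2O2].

n(S2O3^2-) = 0.02272 × 0.05226 = 1.187 × 10^-3 mol
n(I2) = n(S2O3^2-)/2 = 5.937 × 10^-4 mol
n(H2O2) in the aliquot = 5.937 × 10^-4 mol (1:1 ratio)
[H2O2] = 5.937 × 10^-4 / 0.009978 = 0.05950 mol/L

0.05950 mol/L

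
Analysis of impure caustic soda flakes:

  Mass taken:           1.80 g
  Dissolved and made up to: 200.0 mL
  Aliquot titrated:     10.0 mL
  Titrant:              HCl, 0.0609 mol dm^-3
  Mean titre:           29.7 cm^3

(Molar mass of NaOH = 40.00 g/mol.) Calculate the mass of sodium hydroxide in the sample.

1.45 g

NaOH + HCl → NaCl + H2O
n(HCl) per titration = 0.0297 × 0.0609 = 1.81 × 10^-3 mol
n(NaOH) in each aliquot = 1.81 × 10^-3 mol (1:1 ratio)
n(NaOH) in the whole flask = 1.81 × 10^-3 × 200.0/10.0 = 0.0362 mol
mass of NaOH = 0.0362 × 40.00 = 1.45 g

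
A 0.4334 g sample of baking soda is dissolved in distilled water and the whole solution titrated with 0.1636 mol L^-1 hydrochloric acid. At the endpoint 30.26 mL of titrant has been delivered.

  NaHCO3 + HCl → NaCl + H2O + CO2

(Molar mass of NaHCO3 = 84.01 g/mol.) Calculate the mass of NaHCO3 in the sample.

0.4159 g

n(HCl) = 0.03026 L × 0.1636 mol/L = 4.951 × 10^-3 mol
n(NaHCO3) = 4.951 × 10^-3 mol (1:1 ratio)
mass of NaHCO3 = 4.951 × 10^-3 × 84.01 g/mol = 0.4159 g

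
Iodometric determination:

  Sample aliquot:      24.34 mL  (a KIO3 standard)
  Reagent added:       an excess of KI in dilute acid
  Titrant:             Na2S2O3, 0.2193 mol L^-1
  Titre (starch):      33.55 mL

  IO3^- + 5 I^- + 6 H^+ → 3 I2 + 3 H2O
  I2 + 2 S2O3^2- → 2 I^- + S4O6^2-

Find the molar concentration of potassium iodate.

0.05038 mol/L

n(S2O3^2-) = 0.03355 × 0.2193 = 7.358 × 10^-3 mol
n(I2) = n(S2O3^2-)/2 = 3.679 × 10^-3 mol
From the 1:3 ratio, n(IO3^-) in the aliquot = 1/3 × 3.679 × 10^-3 = 1.226 × 10^-3 mol
[IO3^-] = 1.226 × 10^-3 / 0.02434 = 0.05038 mol/L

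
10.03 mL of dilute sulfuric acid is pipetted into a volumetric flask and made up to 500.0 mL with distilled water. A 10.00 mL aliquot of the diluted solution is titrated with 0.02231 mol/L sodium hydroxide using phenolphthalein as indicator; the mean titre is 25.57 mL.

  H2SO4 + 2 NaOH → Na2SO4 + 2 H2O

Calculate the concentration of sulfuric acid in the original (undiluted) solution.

n(NaOH) = 0.02557 × 0.02231 = 5.705 × 10^-4 mol
From the 1:2 ratio, n(H2SO4) in the aliquot = 1/2 × 5.705 × 10^-4 = 2.852 × 10^-4 mol
[H2SO4]_dilute = 2.852 × 10^-4 / 0.01000 = 0.02852 mol/L
Dilution factor = 500.0 / 10.03 = 49.85
[H2SO4]_stock = 0.02852 × 49.85 = 1.422 mol/L

1.422 mol/L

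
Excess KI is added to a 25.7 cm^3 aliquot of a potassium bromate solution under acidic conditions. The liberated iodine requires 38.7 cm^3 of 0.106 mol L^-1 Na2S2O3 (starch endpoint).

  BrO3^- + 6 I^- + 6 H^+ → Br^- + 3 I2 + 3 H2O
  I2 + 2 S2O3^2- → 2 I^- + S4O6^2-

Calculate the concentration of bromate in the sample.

n(S2O3^2-) = 0.0387 × 0.106 = 4.10 × 10^-3 mol
n(I2) = n(S2O3^2-)/2 = 2.05 × 10^-3 mol
From the 1:3 ratio, n(BrO3^-) in the aliquot = 1/3 × 2.05 × 10^-3 = 6.84 × 10^-4 mol
[BrO3^-] = 6.84 × 10^-4 / 0.0257 = 0.0266 mol/L

0.0266 mol/L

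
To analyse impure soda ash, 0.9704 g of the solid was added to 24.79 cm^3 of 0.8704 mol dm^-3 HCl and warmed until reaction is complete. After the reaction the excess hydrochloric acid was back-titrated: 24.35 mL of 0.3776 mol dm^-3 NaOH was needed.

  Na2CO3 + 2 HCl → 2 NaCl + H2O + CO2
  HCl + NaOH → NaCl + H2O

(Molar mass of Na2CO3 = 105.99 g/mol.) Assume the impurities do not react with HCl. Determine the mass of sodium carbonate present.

n(HCl) added = 0.02479 × 0.8704 = 0.02158 mol
n(NaOH) used in back-titration = 0.02435 × 0.3776 = 9.195 × 10^-3 mol
n(HCl) left over = 9.195 × 10^-3 mol (1:1 ratio)
n(HCl) consumed by analyte = 0.02158 − 9.195 × 10^-3 = 0.01238 mol
From the 1:2 ratio, n(Na2CO3) = 1/2 × 0.01238 = 6.191 × 10^-3 mol
mass of Na2CO3 = 6.191 × 10^-3 × 105.99 = 0.6562 g

0.6562 g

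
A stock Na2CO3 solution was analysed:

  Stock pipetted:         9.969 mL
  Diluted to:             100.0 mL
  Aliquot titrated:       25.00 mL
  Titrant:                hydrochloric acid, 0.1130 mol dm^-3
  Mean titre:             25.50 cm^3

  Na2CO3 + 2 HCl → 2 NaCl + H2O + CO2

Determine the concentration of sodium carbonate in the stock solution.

n(HCl) = 0.02550 × 0.1130 = 2.881 × 10^-3 mol
From the 1:2 ratio, n(Na2CO3) in the aliquot = 1/2 × 2.881 × 10^-3 = 1.441 × 10^-3 mol
[Na2CO3]_dilute = 1.441 × 10^-3 / 0.02500 = 0.05763 mol/L
Dilution factor = 100.0 / 9.969 = 10.03
[Na2CO3]_stock = 0.05763 × 10.03 = 0.5781 mol/L

0.5781 mol/L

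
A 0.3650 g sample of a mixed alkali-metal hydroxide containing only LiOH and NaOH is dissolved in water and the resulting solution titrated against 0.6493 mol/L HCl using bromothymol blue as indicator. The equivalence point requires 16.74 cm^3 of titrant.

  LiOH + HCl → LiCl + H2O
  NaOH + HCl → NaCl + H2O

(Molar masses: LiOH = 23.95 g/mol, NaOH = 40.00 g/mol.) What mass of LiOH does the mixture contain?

n(HCl) = 0.01674 × 0.6493 = 0.01087 mol
Let x = n(LiOH), y = n(NaOH).
Titrant: 1x + 1y = 0.01087;  mass: 23.95x + 40.00y = 0.3650
Solving, x = 4.347 × 10^-3 mol, y = 6.522 × 10^-3 mol
mass of LiOH = 4.347 × 10^-3 × 23.95 = 0.1041 g

0.1041 g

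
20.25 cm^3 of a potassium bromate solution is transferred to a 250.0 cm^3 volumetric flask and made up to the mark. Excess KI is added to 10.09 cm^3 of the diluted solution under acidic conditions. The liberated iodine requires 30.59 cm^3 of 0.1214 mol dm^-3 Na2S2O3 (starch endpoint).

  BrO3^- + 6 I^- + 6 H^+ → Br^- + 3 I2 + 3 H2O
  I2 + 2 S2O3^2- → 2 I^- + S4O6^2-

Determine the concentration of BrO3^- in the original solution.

0.7573 mol/L

n(S2O3^2-) = 0.03059 × 0.1214 = 3.714 × 10^-3 mol
n(I2) = n(S2O3^2-)/2 = 1.857 × 10^-3 mol
From the 1:3 ratio, n(BrO3^-) in the aliquot = 1/3 × 1.857 × 10^-3 = 6.189 × 10^-4 mol
[BrO3^-]_dilute = 6.189 × 10^-4 / 0.01009 = 0.06134 mol/L
[BrO3^-]_original = 0.06134 × 250.0/20.25 = 0.7573 mol/L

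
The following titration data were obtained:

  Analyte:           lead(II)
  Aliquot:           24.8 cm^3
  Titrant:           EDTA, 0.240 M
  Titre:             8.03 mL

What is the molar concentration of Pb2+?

0.0777 M

Pb^2+ + EDTA^4- → [Pb(EDTA)]^2-
n(EDTA) = 0.00803 L × 0.240 mol/L = 1.93 × 10^-3 mol
n(Pb2+) = 1.93 × 10^-3 mol (1:1 mole ratio)
[Pb2+] = 1.93 × 10^-3 mol / 0.0248 L = 0.0777 mol/L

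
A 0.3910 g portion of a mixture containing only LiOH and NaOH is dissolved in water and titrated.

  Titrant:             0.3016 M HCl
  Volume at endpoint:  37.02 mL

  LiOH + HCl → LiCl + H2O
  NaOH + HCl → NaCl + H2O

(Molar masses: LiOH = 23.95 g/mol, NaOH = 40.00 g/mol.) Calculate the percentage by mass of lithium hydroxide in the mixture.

n(HCl) = 0.03702 × 0.3016 = 0.01117 mol
Let x = n(LiOH), y = n(NaOH).
Titrant: 1x + 1y = 0.01117;  mass: 23.95x + 40.00y = 0.3910
Solving, x = 3.465 × 10^-3 mol, y = 7.700 × 10^-3 mol
mass of LiOH = 3.465 × 10^-3 × 23.95 = 0.08298 g
% LiOH = 0.08298 / 0.3910 × 100 = 21.22 %

21.22 %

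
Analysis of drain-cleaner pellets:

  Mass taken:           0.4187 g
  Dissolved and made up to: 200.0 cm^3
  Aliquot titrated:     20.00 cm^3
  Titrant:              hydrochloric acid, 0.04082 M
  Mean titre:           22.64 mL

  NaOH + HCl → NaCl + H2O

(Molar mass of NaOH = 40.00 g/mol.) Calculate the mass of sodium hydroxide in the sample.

n(HCl) per titration = 0.02264 × 0.04082 = 9.242 × 10^-4 mol
n(NaOH) in each aliquot = 9.242 × 10^-4 mol (1:1 ratio)
n(NaOH) in the whole flask = 9.242 × 10^-4 × 200.0/20.00 = 9.242 × 10^-3 mol
mass of NaOH = 9.242 × 10^-3 × 40.00 = 0.3697 g

0.3697 g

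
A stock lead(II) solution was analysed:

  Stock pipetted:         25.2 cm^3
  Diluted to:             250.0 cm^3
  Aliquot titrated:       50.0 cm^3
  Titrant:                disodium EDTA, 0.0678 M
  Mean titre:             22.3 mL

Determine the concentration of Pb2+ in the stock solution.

0.300 M

Pb^2+ + EDTA^4- → [Pb(EDTA)]^2-
n(EDTA) = 0.0223 × 0.0678 = 1.51 × 10^-3 mol
n(Pb2+) in the aliquot = 1.51 × 10^-3 mol (1:1 ratio)
[Pb2+]_dilute = 1.51 × 10^-3 / 0.0500 = 0.0302 mol/L
Dilution factor = 250.0 / 25.2 = 9.921
[Pb2+]_stock = 0.0302 × 9.921 = 0.300 mol/L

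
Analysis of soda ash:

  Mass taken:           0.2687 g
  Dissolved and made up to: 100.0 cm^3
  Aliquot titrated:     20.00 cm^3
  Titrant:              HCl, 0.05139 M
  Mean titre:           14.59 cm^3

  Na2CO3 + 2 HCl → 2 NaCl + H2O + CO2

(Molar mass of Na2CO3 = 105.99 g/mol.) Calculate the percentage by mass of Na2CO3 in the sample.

n(HCl) per titration = 0.01459 × 0.05139 = 7.498 × 10^-4 mol
From the 1:2 ratio, n(Na2CO3) in each aliquot = 1/2 × 7.498 × 10^-4 = 3.749 × 10^-4 mol
n(Na2CO3) in the whole flask = 3.749 × 10^-4 × 100.0/20.00 = 1.874 × 10^-3 mol
mass of Na2CO3 = 1.874 × 10^-3 × 105.99 = 0.1987 g
% Na2CO3 = 0.1987 / 0.2687 × 100 = 73.94 %

73.94 %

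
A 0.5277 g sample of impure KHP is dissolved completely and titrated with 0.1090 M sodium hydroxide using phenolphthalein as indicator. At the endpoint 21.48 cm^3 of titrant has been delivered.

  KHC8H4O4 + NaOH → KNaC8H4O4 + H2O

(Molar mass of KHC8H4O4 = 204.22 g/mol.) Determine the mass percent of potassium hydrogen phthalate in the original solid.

n(NaOH) = 0.02148 L × 0.1090 mol/L = 2.341 × 10^-3 mol
n(KHC8H4O4) = 2.341 × 10^-3 mol (1:1 ratio)
mass of KHC8H4O4 = 2.341 × 10^-3 × 204.22 g/mol = 0.4781 g
% KHC8H4O4 = 0.4781 / 0.5277 × 100 = 90.61 %

90.61 %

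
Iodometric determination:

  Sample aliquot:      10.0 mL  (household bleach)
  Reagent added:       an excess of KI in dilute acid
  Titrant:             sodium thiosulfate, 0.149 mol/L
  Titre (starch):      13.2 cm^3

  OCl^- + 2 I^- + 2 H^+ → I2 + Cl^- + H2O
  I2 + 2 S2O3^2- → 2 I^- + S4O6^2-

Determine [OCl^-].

0.0983 mol/L

n(S2O3^2-) = 0.0132 × 0.149 = 1.97 × 10^-3 mol
n(I2) = n(S2O3^2-)/2 = 9.83 × 10^-4 mol
n(OCl^-) in the aliquot = 9.83 × 10^-4 mol (1:1 ratio)
[OCl^-] = 9.83 × 10^-4 / 0.0100 = 0.0983 mol/L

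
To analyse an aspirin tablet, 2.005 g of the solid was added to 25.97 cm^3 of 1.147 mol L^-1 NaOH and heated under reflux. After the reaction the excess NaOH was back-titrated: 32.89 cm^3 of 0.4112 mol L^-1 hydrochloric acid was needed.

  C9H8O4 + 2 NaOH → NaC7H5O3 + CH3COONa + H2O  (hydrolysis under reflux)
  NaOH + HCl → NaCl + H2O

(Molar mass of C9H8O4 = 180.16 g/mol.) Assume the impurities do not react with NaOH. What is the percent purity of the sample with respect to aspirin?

n(NaOH) added = 0.02597 × 1.147 = 0.02979 mol
n(HCl) used in back-titration = 0.03289 × 0.4112 = 0.01352 mol
n(NaOH) left over = 0.01352 mol (1:1 ratio)
n(NaOH) consumed by analyte = 0.02979 − 0.01352 = 0.01626 mol
From the 1:2 ratio, n(C9H8O4) = 1/2 × 0.01626 = 8.132 × 10^-3 mol
mass of C9H8O4 = 8.132 × 10^-3 × 180.16 = 1.465 g
% C9H8O4 = 1.465 / 2.005 × 100 = 73.07 %

73.07 %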